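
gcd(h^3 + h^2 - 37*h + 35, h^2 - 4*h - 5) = h - 5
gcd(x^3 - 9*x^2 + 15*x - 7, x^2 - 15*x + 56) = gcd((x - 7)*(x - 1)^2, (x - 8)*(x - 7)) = x - 7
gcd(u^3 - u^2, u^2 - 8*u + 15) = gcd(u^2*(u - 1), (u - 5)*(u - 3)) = 1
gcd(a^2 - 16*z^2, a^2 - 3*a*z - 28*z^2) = a + 4*z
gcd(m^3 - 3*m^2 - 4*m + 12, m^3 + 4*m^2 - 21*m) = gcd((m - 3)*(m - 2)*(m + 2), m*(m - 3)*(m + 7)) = m - 3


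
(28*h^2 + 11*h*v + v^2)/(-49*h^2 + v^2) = (4*h + v)/(-7*h + v)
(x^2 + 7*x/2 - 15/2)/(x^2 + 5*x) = (x - 3/2)/x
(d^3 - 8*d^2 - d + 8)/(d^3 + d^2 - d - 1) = (d - 8)/(d + 1)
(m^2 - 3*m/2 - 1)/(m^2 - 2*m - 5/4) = 2*(m - 2)/(2*m - 5)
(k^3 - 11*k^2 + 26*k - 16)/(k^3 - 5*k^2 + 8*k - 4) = (k - 8)/(k - 2)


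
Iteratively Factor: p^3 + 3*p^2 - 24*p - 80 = (p - 5)*(p^2 + 8*p + 16) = (p - 5)*(p + 4)*(p + 4)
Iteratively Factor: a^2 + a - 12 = (a + 4)*(a - 3)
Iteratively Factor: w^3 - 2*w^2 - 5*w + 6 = (w - 1)*(w^2 - w - 6) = (w - 3)*(w - 1)*(w + 2)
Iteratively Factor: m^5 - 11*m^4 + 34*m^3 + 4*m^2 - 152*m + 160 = (m + 2)*(m^4 - 13*m^3 + 60*m^2 - 116*m + 80) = (m - 4)*(m + 2)*(m^3 - 9*m^2 + 24*m - 20) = (m - 4)*(m - 2)*(m + 2)*(m^2 - 7*m + 10) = (m - 4)*(m - 2)^2*(m + 2)*(m - 5)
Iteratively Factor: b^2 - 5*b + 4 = (b - 1)*(b - 4)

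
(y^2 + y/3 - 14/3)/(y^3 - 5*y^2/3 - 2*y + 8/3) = (3*y + 7)/(3*y^2 + y - 4)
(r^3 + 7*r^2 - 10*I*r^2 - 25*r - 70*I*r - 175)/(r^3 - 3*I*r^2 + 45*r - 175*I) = (r + 7)/(r + 7*I)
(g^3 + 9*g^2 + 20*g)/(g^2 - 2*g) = (g^2 + 9*g + 20)/(g - 2)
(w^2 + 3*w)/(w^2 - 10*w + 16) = w*(w + 3)/(w^2 - 10*w + 16)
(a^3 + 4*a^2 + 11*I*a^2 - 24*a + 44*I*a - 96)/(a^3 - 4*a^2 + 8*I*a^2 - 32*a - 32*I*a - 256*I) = (a + 3*I)/(a - 8)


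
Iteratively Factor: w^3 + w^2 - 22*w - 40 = (w + 2)*(w^2 - w - 20) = (w - 5)*(w + 2)*(w + 4)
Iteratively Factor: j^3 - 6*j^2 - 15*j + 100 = (j - 5)*(j^2 - j - 20) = (j - 5)^2*(j + 4)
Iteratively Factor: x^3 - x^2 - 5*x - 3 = (x + 1)*(x^2 - 2*x - 3) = (x - 3)*(x + 1)*(x + 1)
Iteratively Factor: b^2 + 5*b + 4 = (b + 4)*(b + 1)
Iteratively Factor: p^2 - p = (p)*(p - 1)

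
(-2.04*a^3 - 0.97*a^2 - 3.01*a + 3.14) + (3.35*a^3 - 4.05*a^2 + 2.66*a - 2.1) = 1.31*a^3 - 5.02*a^2 - 0.35*a + 1.04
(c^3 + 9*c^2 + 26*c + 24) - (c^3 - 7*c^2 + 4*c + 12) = 16*c^2 + 22*c + 12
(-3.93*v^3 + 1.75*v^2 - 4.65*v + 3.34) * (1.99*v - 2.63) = -7.8207*v^4 + 13.8184*v^3 - 13.856*v^2 + 18.8761*v - 8.7842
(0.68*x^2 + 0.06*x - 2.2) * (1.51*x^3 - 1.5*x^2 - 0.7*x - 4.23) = 1.0268*x^5 - 0.9294*x^4 - 3.888*x^3 + 0.3816*x^2 + 1.2862*x + 9.306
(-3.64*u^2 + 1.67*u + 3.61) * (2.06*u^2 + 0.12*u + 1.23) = -7.4984*u^4 + 3.0034*u^3 + 3.1598*u^2 + 2.4873*u + 4.4403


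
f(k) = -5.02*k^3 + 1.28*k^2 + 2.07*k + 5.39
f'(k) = -15.06*k^2 + 2.56*k + 2.07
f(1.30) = -0.78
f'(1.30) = -20.05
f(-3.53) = 234.85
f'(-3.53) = -194.63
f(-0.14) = 5.14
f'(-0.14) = 1.42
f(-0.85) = 7.64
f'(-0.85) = -10.99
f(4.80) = -510.35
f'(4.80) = -332.62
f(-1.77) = 33.57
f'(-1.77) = -49.64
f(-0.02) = 5.35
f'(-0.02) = 2.01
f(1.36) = -2.05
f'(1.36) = -22.30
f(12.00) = -8460.01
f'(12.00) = -2135.85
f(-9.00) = 3750.02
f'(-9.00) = -1240.83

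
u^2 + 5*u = u*(u + 5)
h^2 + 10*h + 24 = (h + 4)*(h + 6)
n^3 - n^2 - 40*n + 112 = (n - 4)^2*(n + 7)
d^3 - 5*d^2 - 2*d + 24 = (d - 4)*(d - 3)*(d + 2)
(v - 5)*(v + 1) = v^2 - 4*v - 5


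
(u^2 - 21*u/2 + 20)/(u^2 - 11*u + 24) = (u - 5/2)/(u - 3)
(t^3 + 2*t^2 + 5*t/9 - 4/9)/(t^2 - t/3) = t + 7/3 + 4/(3*t)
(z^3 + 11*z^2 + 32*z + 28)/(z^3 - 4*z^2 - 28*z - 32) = (z + 7)/(z - 8)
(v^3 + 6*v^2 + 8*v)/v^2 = v + 6 + 8/v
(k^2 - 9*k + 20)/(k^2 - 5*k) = (k - 4)/k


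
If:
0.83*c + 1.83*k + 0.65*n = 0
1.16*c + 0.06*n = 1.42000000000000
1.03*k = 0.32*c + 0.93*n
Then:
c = 1.26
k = -0.30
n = -0.77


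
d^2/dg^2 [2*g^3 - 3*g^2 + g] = 12*g - 6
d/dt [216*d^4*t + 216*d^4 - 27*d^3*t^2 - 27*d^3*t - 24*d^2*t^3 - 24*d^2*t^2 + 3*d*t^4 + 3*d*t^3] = 3*d*(72*d^3 - 18*d^2*t - 9*d^2 - 24*d*t^2 - 16*d*t + 4*t^3 + 3*t^2)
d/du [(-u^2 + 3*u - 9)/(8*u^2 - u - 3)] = (-23*u^2 + 150*u - 18)/(64*u^4 - 16*u^3 - 47*u^2 + 6*u + 9)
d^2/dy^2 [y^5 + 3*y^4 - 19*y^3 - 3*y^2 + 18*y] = 20*y^3 + 36*y^2 - 114*y - 6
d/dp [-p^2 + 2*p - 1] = 2 - 2*p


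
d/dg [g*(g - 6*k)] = 2*g - 6*k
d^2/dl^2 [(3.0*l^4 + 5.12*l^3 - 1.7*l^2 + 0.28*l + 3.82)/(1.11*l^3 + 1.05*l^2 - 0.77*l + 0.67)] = (-5.6843418860808e-14*l^7 - 4.38066000000002*l^6 + 0.386712000000003*l^5 + 27.361836*l^4 + 61.386808*l^3 + 10.668396*l^2 - 22.968096*l - 2.08234)/(1.367631*l^9 + 3.881115*l^8 + 0.825174*l^7 - 1.750464*l^6 + 4.112892*l^5 + 0.647766*l^4 - 2.211866*l^3 + 2.605764*l^2 - 1.036959*l + 0.300763)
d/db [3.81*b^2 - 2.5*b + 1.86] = 7.62*b - 2.5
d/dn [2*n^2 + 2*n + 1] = 4*n + 2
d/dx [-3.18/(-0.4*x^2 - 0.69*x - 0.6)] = (-2.544*x - 2.1942)/(0.4*x^2 + 0.69*x + 0.6)^2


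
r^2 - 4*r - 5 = (r - 5)*(r + 1)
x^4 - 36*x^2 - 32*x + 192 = (x - 6)*(x - 2)*(x + 4)^2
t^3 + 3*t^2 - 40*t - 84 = (t - 6)*(t + 2)*(t + 7)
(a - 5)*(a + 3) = a^2 - 2*a - 15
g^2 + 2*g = g*(g + 2)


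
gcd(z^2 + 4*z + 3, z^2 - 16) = 1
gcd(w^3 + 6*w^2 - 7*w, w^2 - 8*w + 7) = w - 1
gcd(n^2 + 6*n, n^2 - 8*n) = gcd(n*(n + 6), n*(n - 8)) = n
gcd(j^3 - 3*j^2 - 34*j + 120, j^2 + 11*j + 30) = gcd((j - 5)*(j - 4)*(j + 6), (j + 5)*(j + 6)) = j + 6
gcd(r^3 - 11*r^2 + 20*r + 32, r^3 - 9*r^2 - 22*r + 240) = r - 8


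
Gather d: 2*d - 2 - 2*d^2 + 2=-2*d^2 + 2*d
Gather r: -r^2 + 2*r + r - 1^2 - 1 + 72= -r^2 + 3*r + 70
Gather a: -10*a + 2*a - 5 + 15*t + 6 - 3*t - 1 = -8*a + 12*t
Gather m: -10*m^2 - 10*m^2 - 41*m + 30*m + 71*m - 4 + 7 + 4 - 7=-20*m^2 + 60*m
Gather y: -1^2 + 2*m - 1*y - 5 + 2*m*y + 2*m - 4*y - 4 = 4*m + y*(2*m - 5) - 10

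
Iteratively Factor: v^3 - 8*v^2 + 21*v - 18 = (v - 2)*(v^2 - 6*v + 9) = (v - 3)*(v - 2)*(v - 3)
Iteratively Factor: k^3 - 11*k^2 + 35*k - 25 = (k - 5)*(k^2 - 6*k + 5) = (k - 5)^2*(k - 1)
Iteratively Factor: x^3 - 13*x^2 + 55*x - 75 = (x - 3)*(x^2 - 10*x + 25) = (x - 5)*(x - 3)*(x - 5)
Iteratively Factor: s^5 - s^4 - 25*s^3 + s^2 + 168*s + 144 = (s - 4)*(s^4 + 3*s^3 - 13*s^2 - 51*s - 36) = (s - 4)*(s + 3)*(s^3 - 13*s - 12) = (s - 4)*(s + 3)^2*(s^2 - 3*s - 4) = (s - 4)*(s + 1)*(s + 3)^2*(s - 4)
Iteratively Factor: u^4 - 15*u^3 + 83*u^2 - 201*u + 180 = (u - 3)*(u^3 - 12*u^2 + 47*u - 60) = (u - 4)*(u - 3)*(u^2 - 8*u + 15) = (u - 5)*(u - 4)*(u - 3)*(u - 3)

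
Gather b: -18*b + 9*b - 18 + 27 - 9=-9*b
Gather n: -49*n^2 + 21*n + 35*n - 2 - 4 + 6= -49*n^2 + 56*n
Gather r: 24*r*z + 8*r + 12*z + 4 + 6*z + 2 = r*(24*z + 8) + 18*z + 6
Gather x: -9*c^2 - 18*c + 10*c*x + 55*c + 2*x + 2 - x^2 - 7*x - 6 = -9*c^2 + 37*c - x^2 + x*(10*c - 5) - 4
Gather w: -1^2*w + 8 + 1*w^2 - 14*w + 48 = w^2 - 15*w + 56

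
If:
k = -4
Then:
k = -4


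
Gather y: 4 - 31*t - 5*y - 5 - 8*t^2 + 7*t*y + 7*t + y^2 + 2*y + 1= -8*t^2 - 24*t + y^2 + y*(7*t - 3)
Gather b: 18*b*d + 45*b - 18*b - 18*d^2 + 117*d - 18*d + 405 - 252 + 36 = b*(18*d + 27) - 18*d^2 + 99*d + 189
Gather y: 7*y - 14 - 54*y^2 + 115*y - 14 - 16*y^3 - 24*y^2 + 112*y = -16*y^3 - 78*y^2 + 234*y - 28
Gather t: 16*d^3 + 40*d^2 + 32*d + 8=16*d^3 + 40*d^2 + 32*d + 8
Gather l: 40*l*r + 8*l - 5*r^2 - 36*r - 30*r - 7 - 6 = l*(40*r + 8) - 5*r^2 - 66*r - 13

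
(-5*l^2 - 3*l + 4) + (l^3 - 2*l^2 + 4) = l^3 - 7*l^2 - 3*l + 8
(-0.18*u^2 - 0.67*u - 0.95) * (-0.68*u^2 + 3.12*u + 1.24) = 0.1224*u^4 - 0.106*u^3 - 1.6676*u^2 - 3.7948*u - 1.178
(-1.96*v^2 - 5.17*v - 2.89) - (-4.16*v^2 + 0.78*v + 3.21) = 2.2*v^2 - 5.95*v - 6.1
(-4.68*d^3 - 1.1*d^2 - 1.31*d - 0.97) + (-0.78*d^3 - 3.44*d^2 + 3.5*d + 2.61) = -5.46*d^3 - 4.54*d^2 + 2.19*d + 1.64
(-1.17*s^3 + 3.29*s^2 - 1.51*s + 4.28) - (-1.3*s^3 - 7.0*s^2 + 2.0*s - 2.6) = 0.13*s^3 + 10.29*s^2 - 3.51*s + 6.88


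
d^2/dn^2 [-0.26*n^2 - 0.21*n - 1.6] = -0.520000000000000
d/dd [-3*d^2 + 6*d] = 6 - 6*d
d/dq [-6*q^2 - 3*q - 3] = -12*q - 3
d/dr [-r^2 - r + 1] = -2*r - 1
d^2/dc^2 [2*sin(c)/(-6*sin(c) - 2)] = (-3*sin(c)^2 + sin(c) + 6)/(3*sin(c) + 1)^3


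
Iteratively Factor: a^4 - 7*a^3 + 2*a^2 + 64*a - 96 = (a - 2)*(a^3 - 5*a^2 - 8*a + 48) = (a - 4)*(a - 2)*(a^2 - a - 12) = (a - 4)^2*(a - 2)*(a + 3)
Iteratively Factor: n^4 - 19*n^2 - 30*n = (n + 2)*(n^3 - 2*n^2 - 15*n) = n*(n + 2)*(n^2 - 2*n - 15) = n*(n + 2)*(n + 3)*(n - 5)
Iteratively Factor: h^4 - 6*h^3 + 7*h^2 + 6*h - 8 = (h - 1)*(h^3 - 5*h^2 + 2*h + 8) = (h - 1)*(h + 1)*(h^2 - 6*h + 8) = (h - 4)*(h - 1)*(h + 1)*(h - 2)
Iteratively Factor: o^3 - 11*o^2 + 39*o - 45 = (o - 3)*(o^2 - 8*o + 15) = (o - 5)*(o - 3)*(o - 3)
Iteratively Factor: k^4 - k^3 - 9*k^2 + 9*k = (k - 1)*(k^3 - 9*k) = (k - 3)*(k - 1)*(k^2 + 3*k) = k*(k - 3)*(k - 1)*(k + 3)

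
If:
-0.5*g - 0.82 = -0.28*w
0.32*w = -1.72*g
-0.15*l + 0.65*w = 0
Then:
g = -0.41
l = 9.53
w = 2.20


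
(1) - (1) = 0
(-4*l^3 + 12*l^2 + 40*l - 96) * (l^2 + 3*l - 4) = -4*l^5 + 92*l^3 - 24*l^2 - 448*l + 384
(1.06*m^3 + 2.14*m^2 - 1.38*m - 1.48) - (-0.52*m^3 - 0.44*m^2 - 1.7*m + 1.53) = 1.58*m^3 + 2.58*m^2 + 0.32*m - 3.01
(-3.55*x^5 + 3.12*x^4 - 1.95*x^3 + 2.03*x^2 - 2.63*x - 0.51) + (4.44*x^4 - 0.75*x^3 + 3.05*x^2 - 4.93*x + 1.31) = -3.55*x^5 + 7.56*x^4 - 2.7*x^3 + 5.08*x^2 - 7.56*x + 0.8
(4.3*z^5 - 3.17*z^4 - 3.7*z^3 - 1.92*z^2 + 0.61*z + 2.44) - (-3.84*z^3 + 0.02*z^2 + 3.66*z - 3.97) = 4.3*z^5 - 3.17*z^4 + 0.14*z^3 - 1.94*z^2 - 3.05*z + 6.41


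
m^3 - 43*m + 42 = (m - 6)*(m - 1)*(m + 7)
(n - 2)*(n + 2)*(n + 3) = n^3 + 3*n^2 - 4*n - 12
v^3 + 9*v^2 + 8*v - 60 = (v - 2)*(v + 5)*(v + 6)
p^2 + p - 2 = (p - 1)*(p + 2)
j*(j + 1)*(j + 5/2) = j^3 + 7*j^2/2 + 5*j/2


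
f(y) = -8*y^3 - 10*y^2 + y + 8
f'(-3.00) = -155.00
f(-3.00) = 131.00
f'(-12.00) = -3215.00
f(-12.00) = 12380.00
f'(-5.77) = -682.63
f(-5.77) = 1206.10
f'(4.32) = -533.30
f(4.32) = -819.28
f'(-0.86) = 0.45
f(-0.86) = 4.83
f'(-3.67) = -248.85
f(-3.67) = 265.09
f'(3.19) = -307.03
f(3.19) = -350.27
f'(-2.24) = -74.62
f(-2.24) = 45.50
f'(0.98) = -41.65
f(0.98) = -8.15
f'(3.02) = -278.29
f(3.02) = -300.53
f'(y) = -24*y^2 - 20*y + 1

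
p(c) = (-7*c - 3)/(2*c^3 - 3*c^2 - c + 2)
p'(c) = (-7*c - 3)*(-6*c^2 + 6*c + 1)/(2*c^3 - 3*c^2 - c + 2)^2 - 7/(2*c^3 - 3*c^2 - c + 2) = (-14*c^3 + 21*c^2 + 7*c - (7*c + 3)*(-6*c^2 + 6*c + 1) - 14)/(2*c^3 - 3*c^2 - c + 2)^2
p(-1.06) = -1.64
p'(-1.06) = -4.78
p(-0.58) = 0.90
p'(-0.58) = -9.35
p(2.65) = -1.39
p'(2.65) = 1.81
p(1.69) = -10.63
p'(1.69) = 40.66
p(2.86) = -1.08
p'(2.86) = 1.23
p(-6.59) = -0.06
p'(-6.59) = -0.02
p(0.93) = -113.20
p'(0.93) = -1956.93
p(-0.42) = -0.03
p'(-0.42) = -3.97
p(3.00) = -0.92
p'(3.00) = 0.97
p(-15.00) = -0.01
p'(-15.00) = 0.00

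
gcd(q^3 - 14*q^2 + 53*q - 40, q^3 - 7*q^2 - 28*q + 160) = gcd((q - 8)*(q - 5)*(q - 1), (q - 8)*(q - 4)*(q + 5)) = q - 8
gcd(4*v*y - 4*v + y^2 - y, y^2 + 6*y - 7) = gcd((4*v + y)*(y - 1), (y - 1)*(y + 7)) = y - 1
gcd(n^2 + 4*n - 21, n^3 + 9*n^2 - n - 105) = n^2 + 4*n - 21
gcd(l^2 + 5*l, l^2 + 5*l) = l^2 + 5*l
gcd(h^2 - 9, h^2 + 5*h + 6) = h + 3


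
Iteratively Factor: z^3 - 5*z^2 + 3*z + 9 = (z - 3)*(z^2 - 2*z - 3) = (z - 3)*(z + 1)*(z - 3)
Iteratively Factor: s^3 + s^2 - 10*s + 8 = (s + 4)*(s^2 - 3*s + 2) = (s - 2)*(s + 4)*(s - 1)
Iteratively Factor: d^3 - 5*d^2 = (d - 5)*(d^2) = d*(d - 5)*(d)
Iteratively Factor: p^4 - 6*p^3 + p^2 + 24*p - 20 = (p - 5)*(p^3 - p^2 - 4*p + 4) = (p - 5)*(p + 2)*(p^2 - 3*p + 2) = (p - 5)*(p - 2)*(p + 2)*(p - 1)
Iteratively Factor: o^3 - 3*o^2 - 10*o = (o + 2)*(o^2 - 5*o) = o*(o + 2)*(o - 5)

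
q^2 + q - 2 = (q - 1)*(q + 2)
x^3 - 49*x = x*(x - 7)*(x + 7)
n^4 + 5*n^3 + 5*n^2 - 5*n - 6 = (n - 1)*(n + 1)*(n + 2)*(n + 3)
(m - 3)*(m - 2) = m^2 - 5*m + 6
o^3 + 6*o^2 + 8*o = o*(o + 2)*(o + 4)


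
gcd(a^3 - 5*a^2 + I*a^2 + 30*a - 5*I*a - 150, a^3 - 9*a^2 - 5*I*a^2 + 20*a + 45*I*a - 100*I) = a^2 + a*(-5 - 5*I) + 25*I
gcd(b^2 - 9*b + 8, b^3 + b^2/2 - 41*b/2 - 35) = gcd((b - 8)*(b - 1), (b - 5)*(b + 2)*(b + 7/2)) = 1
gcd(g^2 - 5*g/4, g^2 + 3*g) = g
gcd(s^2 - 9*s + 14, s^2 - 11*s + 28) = s - 7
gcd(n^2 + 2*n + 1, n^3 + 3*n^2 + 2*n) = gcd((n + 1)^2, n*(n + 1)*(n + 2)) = n + 1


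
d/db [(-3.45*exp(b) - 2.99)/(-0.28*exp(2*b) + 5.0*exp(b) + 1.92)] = (-0.966*exp(2*b) - 1.6744*exp(b) + 8.326)*exp(b)/(0.0784*exp(4*b) - 2.8*exp(3*b) + 23.9248*exp(2*b) + 19.2*exp(b) + 3.6864)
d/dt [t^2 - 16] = 2*t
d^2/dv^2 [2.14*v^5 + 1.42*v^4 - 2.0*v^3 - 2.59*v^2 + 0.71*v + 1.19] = 42.8*v^3 + 17.04*v^2 - 12.0*v - 5.18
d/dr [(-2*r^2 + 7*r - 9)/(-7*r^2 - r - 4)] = (51*r^2 - 110*r - 37)/(49*r^4 + 14*r^3 + 57*r^2 + 8*r + 16)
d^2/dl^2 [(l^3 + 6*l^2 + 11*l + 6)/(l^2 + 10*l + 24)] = 6*(9*l^3 + 102*l^2 + 372*l + 424)/(l^6 + 30*l^5 + 372*l^4 + 2440*l^3 + 8928*l^2 + 17280*l + 13824)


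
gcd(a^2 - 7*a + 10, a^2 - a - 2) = a - 2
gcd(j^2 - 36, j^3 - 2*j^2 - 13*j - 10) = 1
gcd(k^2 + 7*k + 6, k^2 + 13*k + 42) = k + 6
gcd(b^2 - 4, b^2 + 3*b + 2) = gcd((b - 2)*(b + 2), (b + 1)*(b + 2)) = b + 2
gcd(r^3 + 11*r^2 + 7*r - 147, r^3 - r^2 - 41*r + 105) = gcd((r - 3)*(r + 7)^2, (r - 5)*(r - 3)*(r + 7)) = r^2 + 4*r - 21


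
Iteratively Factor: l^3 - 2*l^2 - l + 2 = (l - 2)*(l^2 - 1) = (l - 2)*(l - 1)*(l + 1)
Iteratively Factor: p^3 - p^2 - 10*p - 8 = (p + 2)*(p^2 - 3*p - 4) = (p - 4)*(p + 2)*(p + 1)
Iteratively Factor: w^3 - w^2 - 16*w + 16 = (w + 4)*(w^2 - 5*w + 4) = (w - 1)*(w + 4)*(w - 4)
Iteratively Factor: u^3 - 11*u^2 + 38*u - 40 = (u - 2)*(u^2 - 9*u + 20) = (u - 4)*(u - 2)*(u - 5)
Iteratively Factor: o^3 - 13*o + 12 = (o - 1)*(o^2 + o - 12) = (o - 1)*(o + 4)*(o - 3)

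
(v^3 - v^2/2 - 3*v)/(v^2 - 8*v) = (v^2 - v/2 - 3)/(v - 8)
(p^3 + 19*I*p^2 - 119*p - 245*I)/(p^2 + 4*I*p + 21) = (p^2 + 12*I*p - 35)/(p - 3*I)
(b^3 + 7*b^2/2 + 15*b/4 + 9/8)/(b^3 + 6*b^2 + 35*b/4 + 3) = (b + 3/2)/(b + 4)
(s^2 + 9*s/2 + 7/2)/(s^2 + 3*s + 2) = (s + 7/2)/(s + 2)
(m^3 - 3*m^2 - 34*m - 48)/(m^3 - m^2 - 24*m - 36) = (m - 8)/(m - 6)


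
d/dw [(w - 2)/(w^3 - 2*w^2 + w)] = 2*(-w^2 + 3*w - 1)/(w^2*(w^3 - 3*w^2 + 3*w - 1))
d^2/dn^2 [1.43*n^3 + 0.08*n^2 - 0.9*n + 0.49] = 8.58*n + 0.16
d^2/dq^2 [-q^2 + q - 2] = -2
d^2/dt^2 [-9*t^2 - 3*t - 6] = -18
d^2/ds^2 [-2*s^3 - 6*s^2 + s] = -12*s - 12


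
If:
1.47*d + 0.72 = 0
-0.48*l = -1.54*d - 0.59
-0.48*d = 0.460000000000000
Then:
No Solution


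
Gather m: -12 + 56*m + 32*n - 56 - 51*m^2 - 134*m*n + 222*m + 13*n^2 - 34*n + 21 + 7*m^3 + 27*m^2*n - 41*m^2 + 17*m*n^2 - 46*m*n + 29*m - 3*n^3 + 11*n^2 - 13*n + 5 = 7*m^3 + m^2*(27*n - 92) + m*(17*n^2 - 180*n + 307) - 3*n^3 + 24*n^2 - 15*n - 42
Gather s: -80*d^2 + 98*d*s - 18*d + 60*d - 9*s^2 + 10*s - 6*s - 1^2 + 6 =-80*d^2 + 42*d - 9*s^2 + s*(98*d + 4) + 5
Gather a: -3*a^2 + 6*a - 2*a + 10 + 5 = -3*a^2 + 4*a + 15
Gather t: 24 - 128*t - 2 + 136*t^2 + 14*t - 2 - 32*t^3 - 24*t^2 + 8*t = -32*t^3 + 112*t^2 - 106*t + 20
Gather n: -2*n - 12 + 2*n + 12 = 0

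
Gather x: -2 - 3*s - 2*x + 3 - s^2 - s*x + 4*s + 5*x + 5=-s^2 + s + x*(3 - s) + 6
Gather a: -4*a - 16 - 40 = -4*a - 56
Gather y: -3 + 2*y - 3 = 2*y - 6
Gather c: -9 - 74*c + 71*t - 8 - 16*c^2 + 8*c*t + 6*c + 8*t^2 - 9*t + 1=-16*c^2 + c*(8*t - 68) + 8*t^2 + 62*t - 16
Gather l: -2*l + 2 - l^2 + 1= -l^2 - 2*l + 3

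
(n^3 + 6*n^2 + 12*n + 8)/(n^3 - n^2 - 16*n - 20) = (n + 2)/(n - 5)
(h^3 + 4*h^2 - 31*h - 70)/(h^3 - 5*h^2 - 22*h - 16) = (h^2 + 2*h - 35)/(h^2 - 7*h - 8)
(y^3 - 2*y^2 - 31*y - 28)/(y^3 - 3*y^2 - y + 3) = (y^2 - 3*y - 28)/(y^2 - 4*y + 3)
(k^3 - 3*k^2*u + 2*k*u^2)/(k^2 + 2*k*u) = (k^2 - 3*k*u + 2*u^2)/(k + 2*u)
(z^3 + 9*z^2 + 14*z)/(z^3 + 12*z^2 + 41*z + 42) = z/(z + 3)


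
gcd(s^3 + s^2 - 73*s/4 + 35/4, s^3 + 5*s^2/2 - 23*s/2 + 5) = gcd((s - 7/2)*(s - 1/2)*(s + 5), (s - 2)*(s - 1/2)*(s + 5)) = s^2 + 9*s/2 - 5/2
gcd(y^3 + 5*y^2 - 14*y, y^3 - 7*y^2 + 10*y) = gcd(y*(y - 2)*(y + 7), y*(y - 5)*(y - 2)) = y^2 - 2*y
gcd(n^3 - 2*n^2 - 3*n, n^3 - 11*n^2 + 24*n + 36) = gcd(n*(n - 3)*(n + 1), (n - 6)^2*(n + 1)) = n + 1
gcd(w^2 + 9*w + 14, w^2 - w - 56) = w + 7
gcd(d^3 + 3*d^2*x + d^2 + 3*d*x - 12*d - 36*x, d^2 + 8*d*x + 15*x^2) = d + 3*x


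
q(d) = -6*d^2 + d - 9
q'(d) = 1 - 12*d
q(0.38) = -9.49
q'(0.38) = -3.56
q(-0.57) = -11.52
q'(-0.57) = 7.84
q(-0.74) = -13.03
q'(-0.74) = 9.88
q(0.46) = -9.81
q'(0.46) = -4.52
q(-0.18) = -9.37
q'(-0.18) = 3.16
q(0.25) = -9.12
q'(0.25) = -2.00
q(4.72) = -137.95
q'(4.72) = -55.64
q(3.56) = -81.48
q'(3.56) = -41.72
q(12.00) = -861.00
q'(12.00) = -143.00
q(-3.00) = -66.00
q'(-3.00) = 37.00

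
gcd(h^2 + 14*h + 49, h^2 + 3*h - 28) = h + 7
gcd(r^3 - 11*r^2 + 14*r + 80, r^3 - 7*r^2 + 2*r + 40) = r^2 - 3*r - 10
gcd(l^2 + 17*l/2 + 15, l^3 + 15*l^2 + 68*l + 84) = l + 6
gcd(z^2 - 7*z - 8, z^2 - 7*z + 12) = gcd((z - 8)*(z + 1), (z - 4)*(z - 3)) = 1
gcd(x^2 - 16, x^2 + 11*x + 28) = x + 4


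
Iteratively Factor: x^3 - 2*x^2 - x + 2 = (x - 1)*(x^2 - x - 2) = (x - 2)*(x - 1)*(x + 1)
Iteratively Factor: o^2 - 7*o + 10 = (o - 5)*(o - 2)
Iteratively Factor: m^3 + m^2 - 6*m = (m)*(m^2 + m - 6) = m*(m + 3)*(m - 2)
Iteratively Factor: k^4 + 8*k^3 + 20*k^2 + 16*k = (k + 4)*(k^3 + 4*k^2 + 4*k) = (k + 2)*(k + 4)*(k^2 + 2*k) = k*(k + 2)*(k + 4)*(k + 2)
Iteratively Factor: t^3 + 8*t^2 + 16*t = (t + 4)*(t^2 + 4*t) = t*(t + 4)*(t + 4)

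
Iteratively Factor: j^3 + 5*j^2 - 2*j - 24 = (j + 4)*(j^2 + j - 6) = (j + 3)*(j + 4)*(j - 2)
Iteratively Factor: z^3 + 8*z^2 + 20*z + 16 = (z + 2)*(z^2 + 6*z + 8) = (z + 2)^2*(z + 4)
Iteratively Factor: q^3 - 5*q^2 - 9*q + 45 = (q + 3)*(q^2 - 8*q + 15) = (q - 3)*(q + 3)*(q - 5)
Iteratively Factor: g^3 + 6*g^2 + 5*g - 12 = (g + 4)*(g^2 + 2*g - 3) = (g - 1)*(g + 4)*(g + 3)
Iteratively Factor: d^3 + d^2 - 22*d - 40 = (d + 4)*(d^2 - 3*d - 10) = (d + 2)*(d + 4)*(d - 5)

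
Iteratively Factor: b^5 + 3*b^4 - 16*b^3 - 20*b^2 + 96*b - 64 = (b + 4)*(b^4 - b^3 - 12*b^2 + 28*b - 16) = (b - 2)*(b + 4)*(b^3 + b^2 - 10*b + 8) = (b - 2)^2*(b + 4)*(b^2 + 3*b - 4) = (b - 2)^2*(b - 1)*(b + 4)*(b + 4)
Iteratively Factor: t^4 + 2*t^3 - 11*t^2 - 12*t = (t + 1)*(t^3 + t^2 - 12*t) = (t + 1)*(t + 4)*(t^2 - 3*t) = (t - 3)*(t + 1)*(t + 4)*(t)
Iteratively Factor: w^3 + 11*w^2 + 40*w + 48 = (w + 4)*(w^2 + 7*w + 12) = (w + 4)^2*(w + 3)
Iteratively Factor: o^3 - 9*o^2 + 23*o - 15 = (o - 3)*(o^2 - 6*o + 5) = (o - 5)*(o - 3)*(o - 1)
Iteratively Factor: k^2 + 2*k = (k + 2)*(k)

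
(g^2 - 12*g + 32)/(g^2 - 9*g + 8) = (g - 4)/(g - 1)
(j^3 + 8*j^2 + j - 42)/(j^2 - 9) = (j^2 + 5*j - 14)/(j - 3)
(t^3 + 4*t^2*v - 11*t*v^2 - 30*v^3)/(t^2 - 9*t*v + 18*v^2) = (t^2 + 7*t*v + 10*v^2)/(t - 6*v)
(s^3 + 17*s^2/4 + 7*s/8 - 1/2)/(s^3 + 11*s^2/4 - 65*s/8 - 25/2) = (8*s^2 + 2*s - 1)/(8*s^2 - 10*s - 25)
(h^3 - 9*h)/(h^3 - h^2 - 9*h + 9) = h/(h - 1)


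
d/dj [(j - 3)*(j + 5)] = 2*j + 2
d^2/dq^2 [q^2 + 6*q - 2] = 2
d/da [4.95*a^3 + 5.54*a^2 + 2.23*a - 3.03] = 14.85*a^2 + 11.08*a + 2.23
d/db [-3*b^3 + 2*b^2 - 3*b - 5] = -9*b^2 + 4*b - 3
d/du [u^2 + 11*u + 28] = 2*u + 11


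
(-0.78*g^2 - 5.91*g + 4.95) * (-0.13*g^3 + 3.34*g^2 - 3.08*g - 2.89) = 0.1014*g^5 - 1.8369*g^4 - 17.9805*g^3 + 36.99*g^2 + 1.8339*g - 14.3055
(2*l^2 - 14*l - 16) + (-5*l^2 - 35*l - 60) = -3*l^2 - 49*l - 76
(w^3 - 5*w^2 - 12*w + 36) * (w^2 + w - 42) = w^5 - 4*w^4 - 59*w^3 + 234*w^2 + 540*w - 1512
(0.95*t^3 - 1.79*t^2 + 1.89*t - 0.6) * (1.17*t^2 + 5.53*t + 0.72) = 1.1115*t^5 + 3.1592*t^4 - 7.0034*t^3 + 8.4609*t^2 - 1.9572*t - 0.432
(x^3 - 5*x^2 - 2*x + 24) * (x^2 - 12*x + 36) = x^5 - 17*x^4 + 94*x^3 - 132*x^2 - 360*x + 864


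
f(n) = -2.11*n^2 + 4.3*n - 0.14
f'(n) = 4.3 - 4.22*n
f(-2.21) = -19.95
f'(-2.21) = 13.63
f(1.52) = 1.52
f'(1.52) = -2.11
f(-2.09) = -18.34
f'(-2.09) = 13.12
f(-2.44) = -23.19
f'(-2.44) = 14.60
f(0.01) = -0.10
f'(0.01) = 4.26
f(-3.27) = -36.76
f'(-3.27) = 18.10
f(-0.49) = -2.75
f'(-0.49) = 6.37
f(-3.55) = -42.00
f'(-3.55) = 19.28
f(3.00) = -6.23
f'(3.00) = -8.36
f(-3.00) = -32.03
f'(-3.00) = 16.96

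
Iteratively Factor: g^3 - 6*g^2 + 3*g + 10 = (g - 2)*(g^2 - 4*g - 5) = (g - 2)*(g + 1)*(g - 5)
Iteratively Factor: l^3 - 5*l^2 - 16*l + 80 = (l - 5)*(l^2 - 16) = (l - 5)*(l - 4)*(l + 4)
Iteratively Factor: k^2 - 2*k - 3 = (k - 3)*(k + 1)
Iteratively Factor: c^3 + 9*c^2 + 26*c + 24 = (c + 3)*(c^2 + 6*c + 8) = (c + 2)*(c + 3)*(c + 4)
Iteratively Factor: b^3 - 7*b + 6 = (b - 1)*(b^2 + b - 6) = (b - 2)*(b - 1)*(b + 3)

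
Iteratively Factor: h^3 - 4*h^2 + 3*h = (h)*(h^2 - 4*h + 3) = h*(h - 1)*(h - 3)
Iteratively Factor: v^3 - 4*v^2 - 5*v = (v + 1)*(v^2 - 5*v) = v*(v + 1)*(v - 5)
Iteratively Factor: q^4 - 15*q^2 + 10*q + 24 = (q + 1)*(q^3 - q^2 - 14*q + 24) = (q - 2)*(q + 1)*(q^2 + q - 12) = (q - 2)*(q + 1)*(q + 4)*(q - 3)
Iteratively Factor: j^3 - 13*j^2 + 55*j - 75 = (j - 5)*(j^2 - 8*j + 15) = (j - 5)^2*(j - 3)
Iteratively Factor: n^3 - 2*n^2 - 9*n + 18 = (n + 3)*(n^2 - 5*n + 6) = (n - 3)*(n + 3)*(n - 2)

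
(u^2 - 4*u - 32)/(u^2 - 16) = (u - 8)/(u - 4)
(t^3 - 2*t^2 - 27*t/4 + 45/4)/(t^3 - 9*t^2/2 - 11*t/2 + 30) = (t - 3/2)/(t - 4)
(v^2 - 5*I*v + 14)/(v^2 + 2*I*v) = (v - 7*I)/v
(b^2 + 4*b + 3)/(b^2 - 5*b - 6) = (b + 3)/(b - 6)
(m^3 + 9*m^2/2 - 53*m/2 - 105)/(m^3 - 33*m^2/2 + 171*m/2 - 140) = (2*m^2 + 19*m + 42)/(2*m^2 - 23*m + 56)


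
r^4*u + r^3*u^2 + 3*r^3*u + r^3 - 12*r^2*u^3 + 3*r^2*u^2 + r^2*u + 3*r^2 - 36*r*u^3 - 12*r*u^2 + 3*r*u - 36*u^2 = (r + 3)*(r - 3*u)*(r + 4*u)*(r*u + 1)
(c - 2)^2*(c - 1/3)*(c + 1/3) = c^4 - 4*c^3 + 35*c^2/9 + 4*c/9 - 4/9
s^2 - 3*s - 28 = (s - 7)*(s + 4)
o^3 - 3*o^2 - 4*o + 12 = (o - 3)*(o - 2)*(o + 2)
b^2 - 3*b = b*(b - 3)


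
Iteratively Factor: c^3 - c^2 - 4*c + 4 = (c + 2)*(c^2 - 3*c + 2) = (c - 2)*(c + 2)*(c - 1)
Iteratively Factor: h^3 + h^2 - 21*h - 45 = (h - 5)*(h^2 + 6*h + 9) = (h - 5)*(h + 3)*(h + 3)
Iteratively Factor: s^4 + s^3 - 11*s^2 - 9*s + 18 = (s - 3)*(s^3 + 4*s^2 + s - 6) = (s - 3)*(s - 1)*(s^2 + 5*s + 6) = (s - 3)*(s - 1)*(s + 3)*(s + 2)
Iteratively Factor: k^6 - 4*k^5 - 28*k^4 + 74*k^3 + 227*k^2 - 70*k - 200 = (k - 5)*(k^5 + k^4 - 23*k^3 - 41*k^2 + 22*k + 40) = (k - 5)*(k + 1)*(k^4 - 23*k^2 - 18*k + 40) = (k - 5)*(k - 1)*(k + 1)*(k^3 + k^2 - 22*k - 40) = (k - 5)*(k - 1)*(k + 1)*(k + 4)*(k^2 - 3*k - 10) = (k - 5)^2*(k - 1)*(k + 1)*(k + 4)*(k + 2)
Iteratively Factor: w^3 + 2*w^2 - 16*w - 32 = (w - 4)*(w^2 + 6*w + 8) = (w - 4)*(w + 4)*(w + 2)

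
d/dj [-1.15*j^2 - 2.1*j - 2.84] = -2.3*j - 2.1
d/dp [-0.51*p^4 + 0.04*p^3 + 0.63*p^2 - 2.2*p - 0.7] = -2.04*p^3 + 0.12*p^2 + 1.26*p - 2.2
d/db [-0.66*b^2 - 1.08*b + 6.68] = -1.32*b - 1.08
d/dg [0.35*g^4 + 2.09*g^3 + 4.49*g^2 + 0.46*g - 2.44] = 1.4*g^3 + 6.27*g^2 + 8.98*g + 0.46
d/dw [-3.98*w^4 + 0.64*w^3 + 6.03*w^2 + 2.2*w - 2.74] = -15.92*w^3 + 1.92*w^2 + 12.06*w + 2.2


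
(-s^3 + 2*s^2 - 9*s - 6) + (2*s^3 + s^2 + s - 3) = s^3 + 3*s^2 - 8*s - 9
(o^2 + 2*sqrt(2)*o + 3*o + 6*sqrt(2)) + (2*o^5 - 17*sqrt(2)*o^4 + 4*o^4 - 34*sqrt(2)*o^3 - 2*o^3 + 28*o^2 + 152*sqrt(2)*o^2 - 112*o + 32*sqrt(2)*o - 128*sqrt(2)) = 2*o^5 - 17*sqrt(2)*o^4 + 4*o^4 - 34*sqrt(2)*o^3 - 2*o^3 + 29*o^2 + 152*sqrt(2)*o^2 - 109*o + 34*sqrt(2)*o - 122*sqrt(2)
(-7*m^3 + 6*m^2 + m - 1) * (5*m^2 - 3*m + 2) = -35*m^5 + 51*m^4 - 27*m^3 + 4*m^2 + 5*m - 2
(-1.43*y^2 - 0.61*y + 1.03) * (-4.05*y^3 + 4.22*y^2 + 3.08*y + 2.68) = 5.7915*y^5 - 3.5641*y^4 - 11.1501*y^3 - 1.3646*y^2 + 1.5376*y + 2.7604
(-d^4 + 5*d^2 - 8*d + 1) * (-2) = 2*d^4 - 10*d^2 + 16*d - 2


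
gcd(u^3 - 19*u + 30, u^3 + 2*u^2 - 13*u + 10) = u^2 + 3*u - 10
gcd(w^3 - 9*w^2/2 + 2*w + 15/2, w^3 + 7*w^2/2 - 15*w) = w - 5/2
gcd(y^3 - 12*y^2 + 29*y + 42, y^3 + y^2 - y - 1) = y + 1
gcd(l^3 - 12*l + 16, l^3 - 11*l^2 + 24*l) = 1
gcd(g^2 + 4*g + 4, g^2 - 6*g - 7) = 1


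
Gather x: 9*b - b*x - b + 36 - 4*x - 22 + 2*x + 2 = 8*b + x*(-b - 2) + 16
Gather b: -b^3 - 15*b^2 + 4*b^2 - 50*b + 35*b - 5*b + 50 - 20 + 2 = -b^3 - 11*b^2 - 20*b + 32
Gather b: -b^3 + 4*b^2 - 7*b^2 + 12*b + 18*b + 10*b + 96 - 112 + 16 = -b^3 - 3*b^2 + 40*b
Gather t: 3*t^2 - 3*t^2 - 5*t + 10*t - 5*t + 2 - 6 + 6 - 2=0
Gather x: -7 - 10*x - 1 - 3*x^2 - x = -3*x^2 - 11*x - 8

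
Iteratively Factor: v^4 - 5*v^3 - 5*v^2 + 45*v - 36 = (v - 4)*(v^3 - v^2 - 9*v + 9) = (v - 4)*(v - 1)*(v^2 - 9) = (v - 4)*(v - 3)*(v - 1)*(v + 3)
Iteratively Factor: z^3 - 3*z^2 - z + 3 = (z - 1)*(z^2 - 2*z - 3) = (z - 1)*(z + 1)*(z - 3)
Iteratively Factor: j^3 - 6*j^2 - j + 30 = (j - 5)*(j^2 - j - 6) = (j - 5)*(j - 3)*(j + 2)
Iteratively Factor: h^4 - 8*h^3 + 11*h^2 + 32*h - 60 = (h - 2)*(h^3 - 6*h^2 - h + 30) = (h - 2)*(h + 2)*(h^2 - 8*h + 15) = (h - 3)*(h - 2)*(h + 2)*(h - 5)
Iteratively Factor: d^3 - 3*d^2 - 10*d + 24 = (d + 3)*(d^2 - 6*d + 8) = (d - 4)*(d + 3)*(d - 2)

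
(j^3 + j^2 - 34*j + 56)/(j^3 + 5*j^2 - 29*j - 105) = (j^2 - 6*j + 8)/(j^2 - 2*j - 15)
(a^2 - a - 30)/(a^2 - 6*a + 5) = (a^2 - a - 30)/(a^2 - 6*a + 5)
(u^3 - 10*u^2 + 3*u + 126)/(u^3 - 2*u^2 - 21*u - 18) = (u - 7)/(u + 1)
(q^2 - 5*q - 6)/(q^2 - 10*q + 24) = (q + 1)/(q - 4)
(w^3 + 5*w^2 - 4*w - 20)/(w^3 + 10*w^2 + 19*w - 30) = (w^2 - 4)/(w^2 + 5*w - 6)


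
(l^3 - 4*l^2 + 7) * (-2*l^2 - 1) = -2*l^5 + 8*l^4 - l^3 - 10*l^2 - 7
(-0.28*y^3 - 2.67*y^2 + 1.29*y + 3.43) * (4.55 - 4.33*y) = 1.2124*y^4 + 10.2871*y^3 - 17.7342*y^2 - 8.9824*y + 15.6065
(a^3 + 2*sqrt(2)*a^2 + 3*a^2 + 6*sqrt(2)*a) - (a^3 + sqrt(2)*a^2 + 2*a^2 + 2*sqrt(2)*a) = a^2 + sqrt(2)*a^2 + 4*sqrt(2)*a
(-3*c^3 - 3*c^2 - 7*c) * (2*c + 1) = -6*c^4 - 9*c^3 - 17*c^2 - 7*c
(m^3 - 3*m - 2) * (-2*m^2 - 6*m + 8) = -2*m^5 - 6*m^4 + 14*m^3 + 22*m^2 - 12*m - 16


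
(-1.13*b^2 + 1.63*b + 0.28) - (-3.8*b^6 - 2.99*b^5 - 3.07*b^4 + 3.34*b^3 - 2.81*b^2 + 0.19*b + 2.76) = 3.8*b^6 + 2.99*b^5 + 3.07*b^4 - 3.34*b^3 + 1.68*b^2 + 1.44*b - 2.48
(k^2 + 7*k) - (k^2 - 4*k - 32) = 11*k + 32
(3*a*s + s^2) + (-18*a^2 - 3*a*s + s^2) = -18*a^2 + 2*s^2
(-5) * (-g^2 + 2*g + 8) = 5*g^2 - 10*g - 40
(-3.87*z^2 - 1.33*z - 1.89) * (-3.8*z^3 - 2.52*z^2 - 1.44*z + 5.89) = 14.706*z^5 + 14.8064*z^4 + 16.1064*z^3 - 16.1163*z^2 - 5.1121*z - 11.1321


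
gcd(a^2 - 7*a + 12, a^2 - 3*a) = a - 3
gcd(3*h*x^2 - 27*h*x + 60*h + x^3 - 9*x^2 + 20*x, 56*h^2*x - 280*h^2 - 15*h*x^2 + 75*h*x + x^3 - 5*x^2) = x - 5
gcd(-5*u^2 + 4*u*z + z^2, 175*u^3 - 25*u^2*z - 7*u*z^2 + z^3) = 5*u + z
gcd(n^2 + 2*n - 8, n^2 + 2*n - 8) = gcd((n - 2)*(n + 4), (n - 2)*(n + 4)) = n^2 + 2*n - 8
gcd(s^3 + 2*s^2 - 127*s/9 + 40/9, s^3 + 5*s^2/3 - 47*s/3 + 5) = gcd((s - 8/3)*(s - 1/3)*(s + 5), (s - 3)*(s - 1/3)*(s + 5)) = s^2 + 14*s/3 - 5/3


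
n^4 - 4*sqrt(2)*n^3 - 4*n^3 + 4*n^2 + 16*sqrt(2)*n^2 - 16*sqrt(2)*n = n*(n - 2)^2*(n - 4*sqrt(2))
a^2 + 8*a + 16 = (a + 4)^2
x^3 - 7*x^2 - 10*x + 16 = (x - 8)*(x - 1)*(x + 2)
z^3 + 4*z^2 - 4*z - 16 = (z - 2)*(z + 2)*(z + 4)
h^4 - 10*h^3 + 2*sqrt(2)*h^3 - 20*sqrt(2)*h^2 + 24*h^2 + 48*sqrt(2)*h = h*(h - 6)*(h - 4)*(h + 2*sqrt(2))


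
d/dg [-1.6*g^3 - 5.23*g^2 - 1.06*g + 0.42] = -4.8*g^2 - 10.46*g - 1.06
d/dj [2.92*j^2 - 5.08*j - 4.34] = 5.84*j - 5.08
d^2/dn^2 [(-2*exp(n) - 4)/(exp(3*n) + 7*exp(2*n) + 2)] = 2*(((exp(n) + 2)*(9*exp(n) + 28) + 2*(3*exp(n) + 14)*exp(n))*(exp(3*n) + 7*exp(2*n) + 2)*exp(n) - 2*(exp(n) + 2)*(3*exp(n) + 14)^2*exp(3*n) - (exp(3*n) + 7*exp(2*n) + 2)^2)*exp(n)/(exp(3*n) + 7*exp(2*n) + 2)^3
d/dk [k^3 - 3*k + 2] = 3*k^2 - 3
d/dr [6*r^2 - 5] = 12*r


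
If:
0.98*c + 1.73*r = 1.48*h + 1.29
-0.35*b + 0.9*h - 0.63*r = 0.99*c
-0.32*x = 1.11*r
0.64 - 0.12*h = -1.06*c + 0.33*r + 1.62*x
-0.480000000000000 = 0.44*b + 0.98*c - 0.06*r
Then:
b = -4.39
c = 1.45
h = -0.40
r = -0.42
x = 1.46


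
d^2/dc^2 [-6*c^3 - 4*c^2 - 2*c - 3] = -36*c - 8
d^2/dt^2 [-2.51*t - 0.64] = 0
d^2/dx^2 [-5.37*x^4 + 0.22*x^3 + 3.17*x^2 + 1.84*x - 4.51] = -64.44*x^2 + 1.32*x + 6.34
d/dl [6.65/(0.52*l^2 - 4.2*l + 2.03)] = (27.93 - 6.916*l)/(0.52*l^2 - 4.2*l + 2.03)^2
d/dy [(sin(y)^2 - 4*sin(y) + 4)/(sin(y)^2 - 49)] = 2*(2*sin(y)^2 - 53*sin(y) + 98)*cos(y)/((sin(y) - 7)^2*(sin(y) + 7)^2)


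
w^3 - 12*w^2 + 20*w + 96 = (w - 8)*(w - 6)*(w + 2)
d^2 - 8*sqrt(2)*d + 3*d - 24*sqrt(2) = (d + 3)*(d - 8*sqrt(2))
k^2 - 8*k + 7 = (k - 7)*(k - 1)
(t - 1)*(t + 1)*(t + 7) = t^3 + 7*t^2 - t - 7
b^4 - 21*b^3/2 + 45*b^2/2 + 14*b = b*(b - 7)*(b - 4)*(b + 1/2)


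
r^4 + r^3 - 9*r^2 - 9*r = r*(r - 3)*(r + 1)*(r + 3)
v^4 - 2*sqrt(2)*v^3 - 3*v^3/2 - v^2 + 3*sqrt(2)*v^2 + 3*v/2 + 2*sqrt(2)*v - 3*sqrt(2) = (v - 3/2)*(v - 1)*(v + 1)*(v - 2*sqrt(2))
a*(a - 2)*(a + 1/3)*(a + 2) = a^4 + a^3/3 - 4*a^2 - 4*a/3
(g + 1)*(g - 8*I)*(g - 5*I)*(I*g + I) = I*g^4 + 13*g^3 + 2*I*g^3 + 26*g^2 - 39*I*g^2 + 13*g - 80*I*g - 40*I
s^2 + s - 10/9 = (s - 2/3)*(s + 5/3)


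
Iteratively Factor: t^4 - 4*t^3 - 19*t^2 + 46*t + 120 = (t - 4)*(t^3 - 19*t - 30) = (t - 4)*(t + 3)*(t^2 - 3*t - 10) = (t - 4)*(t + 2)*(t + 3)*(t - 5)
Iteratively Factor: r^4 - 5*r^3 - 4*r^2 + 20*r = (r - 5)*(r^3 - 4*r) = (r - 5)*(r - 2)*(r^2 + 2*r) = r*(r - 5)*(r - 2)*(r + 2)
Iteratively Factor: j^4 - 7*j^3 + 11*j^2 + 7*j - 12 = (j + 1)*(j^3 - 8*j^2 + 19*j - 12) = (j - 3)*(j + 1)*(j^2 - 5*j + 4) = (j - 4)*(j - 3)*(j + 1)*(j - 1)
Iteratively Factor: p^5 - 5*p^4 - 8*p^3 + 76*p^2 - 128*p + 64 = (p + 4)*(p^4 - 9*p^3 + 28*p^2 - 36*p + 16) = (p - 2)*(p + 4)*(p^3 - 7*p^2 + 14*p - 8) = (p - 2)*(p - 1)*(p + 4)*(p^2 - 6*p + 8) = (p - 4)*(p - 2)*(p - 1)*(p + 4)*(p - 2)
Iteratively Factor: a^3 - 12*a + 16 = (a + 4)*(a^2 - 4*a + 4) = (a - 2)*(a + 4)*(a - 2)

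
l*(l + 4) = l^2 + 4*l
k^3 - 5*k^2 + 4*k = k*(k - 4)*(k - 1)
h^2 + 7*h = h*(h + 7)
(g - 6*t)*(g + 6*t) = g^2 - 36*t^2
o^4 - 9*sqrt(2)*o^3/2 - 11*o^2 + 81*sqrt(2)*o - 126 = (o - 7*sqrt(2)/2)*(o - 3*sqrt(2))*(o - sqrt(2))*(o + 3*sqrt(2))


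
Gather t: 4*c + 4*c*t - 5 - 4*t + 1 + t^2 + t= 4*c + t^2 + t*(4*c - 3) - 4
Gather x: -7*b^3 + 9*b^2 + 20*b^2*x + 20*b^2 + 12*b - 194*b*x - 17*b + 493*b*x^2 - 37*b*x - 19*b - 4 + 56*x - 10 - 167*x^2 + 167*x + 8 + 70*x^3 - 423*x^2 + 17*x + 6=-7*b^3 + 29*b^2 - 24*b + 70*x^3 + x^2*(493*b - 590) + x*(20*b^2 - 231*b + 240)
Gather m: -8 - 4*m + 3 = -4*m - 5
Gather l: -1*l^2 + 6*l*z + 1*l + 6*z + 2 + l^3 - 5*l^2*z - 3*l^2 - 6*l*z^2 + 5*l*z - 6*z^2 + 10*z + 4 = l^3 + l^2*(-5*z - 4) + l*(-6*z^2 + 11*z + 1) - 6*z^2 + 16*z + 6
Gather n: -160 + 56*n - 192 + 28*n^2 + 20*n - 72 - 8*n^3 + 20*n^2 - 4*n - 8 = -8*n^3 + 48*n^2 + 72*n - 432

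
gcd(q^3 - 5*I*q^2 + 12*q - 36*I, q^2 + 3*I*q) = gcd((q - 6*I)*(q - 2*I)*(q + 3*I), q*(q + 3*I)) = q + 3*I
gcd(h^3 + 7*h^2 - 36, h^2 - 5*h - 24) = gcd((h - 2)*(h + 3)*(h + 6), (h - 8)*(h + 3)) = h + 3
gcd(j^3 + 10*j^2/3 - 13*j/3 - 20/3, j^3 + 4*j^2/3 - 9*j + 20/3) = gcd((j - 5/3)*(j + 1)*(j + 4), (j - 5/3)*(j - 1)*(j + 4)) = j^2 + 7*j/3 - 20/3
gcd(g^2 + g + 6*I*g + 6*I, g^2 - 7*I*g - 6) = 1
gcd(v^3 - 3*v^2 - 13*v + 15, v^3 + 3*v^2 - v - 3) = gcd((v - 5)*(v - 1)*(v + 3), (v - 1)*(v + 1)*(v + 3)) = v^2 + 2*v - 3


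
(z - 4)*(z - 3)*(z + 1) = z^3 - 6*z^2 + 5*z + 12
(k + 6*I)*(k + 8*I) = k^2 + 14*I*k - 48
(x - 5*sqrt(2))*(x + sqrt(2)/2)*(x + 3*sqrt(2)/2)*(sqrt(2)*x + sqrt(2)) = sqrt(2)*x^4 - 6*x^3 + sqrt(2)*x^3 - 37*sqrt(2)*x^2/2 - 6*x^2 - 37*sqrt(2)*x/2 - 15*x - 15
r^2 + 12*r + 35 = (r + 5)*(r + 7)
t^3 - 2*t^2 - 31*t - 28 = (t - 7)*(t + 1)*(t + 4)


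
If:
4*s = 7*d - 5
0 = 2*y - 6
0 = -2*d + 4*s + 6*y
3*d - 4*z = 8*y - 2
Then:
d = -13/5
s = -29/5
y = 3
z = -149/20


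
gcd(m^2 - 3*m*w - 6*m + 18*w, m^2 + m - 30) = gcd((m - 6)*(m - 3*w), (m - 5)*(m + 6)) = 1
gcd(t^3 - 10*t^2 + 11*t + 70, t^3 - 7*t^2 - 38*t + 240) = t - 5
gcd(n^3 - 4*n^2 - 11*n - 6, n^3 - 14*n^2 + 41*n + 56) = n + 1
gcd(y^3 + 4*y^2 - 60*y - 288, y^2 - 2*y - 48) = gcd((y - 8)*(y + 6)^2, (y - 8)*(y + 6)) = y^2 - 2*y - 48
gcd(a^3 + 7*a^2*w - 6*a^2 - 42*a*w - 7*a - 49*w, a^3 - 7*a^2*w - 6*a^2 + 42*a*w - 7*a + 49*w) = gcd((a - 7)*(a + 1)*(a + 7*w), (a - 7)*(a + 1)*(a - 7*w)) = a^2 - 6*a - 7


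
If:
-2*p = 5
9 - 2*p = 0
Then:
No Solution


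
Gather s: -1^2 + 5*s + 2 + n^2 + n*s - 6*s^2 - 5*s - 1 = n^2 + n*s - 6*s^2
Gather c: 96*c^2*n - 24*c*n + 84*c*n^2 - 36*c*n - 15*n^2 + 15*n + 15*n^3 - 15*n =96*c^2*n + c*(84*n^2 - 60*n) + 15*n^3 - 15*n^2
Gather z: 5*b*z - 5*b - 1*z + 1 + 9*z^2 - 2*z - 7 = -5*b + 9*z^2 + z*(5*b - 3) - 6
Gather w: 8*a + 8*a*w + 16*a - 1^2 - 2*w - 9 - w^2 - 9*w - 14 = 24*a - w^2 + w*(8*a - 11) - 24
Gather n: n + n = 2*n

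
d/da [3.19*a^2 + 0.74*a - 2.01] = 6.38*a + 0.74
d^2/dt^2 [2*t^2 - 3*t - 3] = 4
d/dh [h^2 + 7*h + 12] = 2*h + 7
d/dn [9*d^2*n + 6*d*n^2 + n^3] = 9*d^2 + 12*d*n + 3*n^2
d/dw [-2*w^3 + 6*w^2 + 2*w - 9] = -6*w^2 + 12*w + 2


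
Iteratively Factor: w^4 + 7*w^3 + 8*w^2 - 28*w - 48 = (w - 2)*(w^3 + 9*w^2 + 26*w + 24) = (w - 2)*(w + 4)*(w^2 + 5*w + 6) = (w - 2)*(w + 2)*(w + 4)*(w + 3)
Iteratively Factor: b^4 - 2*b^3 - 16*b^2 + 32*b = (b)*(b^3 - 2*b^2 - 16*b + 32) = b*(b - 2)*(b^2 - 16) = b*(b - 2)*(b + 4)*(b - 4)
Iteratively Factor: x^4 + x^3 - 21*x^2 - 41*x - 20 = (x + 1)*(x^3 - 21*x - 20) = (x - 5)*(x + 1)*(x^2 + 5*x + 4) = (x - 5)*(x + 1)*(x + 4)*(x + 1)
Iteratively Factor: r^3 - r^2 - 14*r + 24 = (r + 4)*(r^2 - 5*r + 6) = (r - 2)*(r + 4)*(r - 3)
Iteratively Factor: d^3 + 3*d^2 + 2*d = (d)*(d^2 + 3*d + 2) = d*(d + 1)*(d + 2)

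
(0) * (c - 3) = 0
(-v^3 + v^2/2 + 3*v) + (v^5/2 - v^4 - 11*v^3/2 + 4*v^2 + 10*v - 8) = v^5/2 - v^4 - 13*v^3/2 + 9*v^2/2 + 13*v - 8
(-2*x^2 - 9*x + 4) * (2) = -4*x^2 - 18*x + 8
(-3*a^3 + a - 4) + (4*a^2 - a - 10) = -3*a^3 + 4*a^2 - 14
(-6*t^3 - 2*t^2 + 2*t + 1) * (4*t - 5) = -24*t^4 + 22*t^3 + 18*t^2 - 6*t - 5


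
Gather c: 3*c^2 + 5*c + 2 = 3*c^2 + 5*c + 2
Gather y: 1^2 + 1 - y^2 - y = -y^2 - y + 2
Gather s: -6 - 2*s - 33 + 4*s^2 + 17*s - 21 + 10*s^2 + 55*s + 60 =14*s^2 + 70*s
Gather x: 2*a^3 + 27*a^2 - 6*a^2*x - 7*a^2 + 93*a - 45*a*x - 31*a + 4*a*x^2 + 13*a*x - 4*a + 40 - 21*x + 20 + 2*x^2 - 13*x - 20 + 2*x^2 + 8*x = 2*a^3 + 20*a^2 + 58*a + x^2*(4*a + 4) + x*(-6*a^2 - 32*a - 26) + 40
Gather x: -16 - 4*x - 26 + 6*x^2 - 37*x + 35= 6*x^2 - 41*x - 7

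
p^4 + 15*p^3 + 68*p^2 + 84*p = p*(p + 2)*(p + 6)*(p + 7)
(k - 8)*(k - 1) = k^2 - 9*k + 8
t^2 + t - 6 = (t - 2)*(t + 3)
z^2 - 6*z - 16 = (z - 8)*(z + 2)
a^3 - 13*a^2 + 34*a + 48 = (a - 8)*(a - 6)*(a + 1)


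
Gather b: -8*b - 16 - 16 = -8*b - 32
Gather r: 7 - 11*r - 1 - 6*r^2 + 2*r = -6*r^2 - 9*r + 6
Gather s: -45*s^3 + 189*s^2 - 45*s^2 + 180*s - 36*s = -45*s^3 + 144*s^2 + 144*s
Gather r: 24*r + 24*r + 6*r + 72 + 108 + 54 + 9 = 54*r + 243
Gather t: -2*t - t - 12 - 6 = -3*t - 18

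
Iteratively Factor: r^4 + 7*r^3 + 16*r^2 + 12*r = (r + 2)*(r^3 + 5*r^2 + 6*r) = r*(r + 2)*(r^2 + 5*r + 6) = r*(r + 2)^2*(r + 3)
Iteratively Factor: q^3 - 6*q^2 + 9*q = (q - 3)*(q^2 - 3*q) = q*(q - 3)*(q - 3)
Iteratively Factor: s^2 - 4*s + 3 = (s - 1)*(s - 3)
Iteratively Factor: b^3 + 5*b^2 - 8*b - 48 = (b - 3)*(b^2 + 8*b + 16) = (b - 3)*(b + 4)*(b + 4)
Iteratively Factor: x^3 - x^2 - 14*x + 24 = (x + 4)*(x^2 - 5*x + 6) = (x - 3)*(x + 4)*(x - 2)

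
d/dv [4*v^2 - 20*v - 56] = 8*v - 20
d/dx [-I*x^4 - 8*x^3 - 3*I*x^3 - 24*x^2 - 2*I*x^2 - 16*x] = -4*I*x^3 - 3*x^2*(8 + 3*I) - 4*x*(12 + I) - 16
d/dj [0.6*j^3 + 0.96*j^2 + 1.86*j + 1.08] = 1.8*j^2 + 1.92*j + 1.86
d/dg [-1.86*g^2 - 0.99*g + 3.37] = -3.72*g - 0.99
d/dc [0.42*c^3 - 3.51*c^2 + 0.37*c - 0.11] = 1.26*c^2 - 7.02*c + 0.37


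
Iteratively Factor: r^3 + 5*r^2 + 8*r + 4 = (r + 1)*(r^2 + 4*r + 4) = (r + 1)*(r + 2)*(r + 2)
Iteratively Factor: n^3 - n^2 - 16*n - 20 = (n + 2)*(n^2 - 3*n - 10) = (n + 2)^2*(n - 5)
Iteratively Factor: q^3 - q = (q - 1)*(q^2 + q) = (q - 1)*(q + 1)*(q)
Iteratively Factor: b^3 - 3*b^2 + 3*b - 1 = (b - 1)*(b^2 - 2*b + 1) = (b - 1)^2*(b - 1)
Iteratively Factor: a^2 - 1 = (a + 1)*(a - 1)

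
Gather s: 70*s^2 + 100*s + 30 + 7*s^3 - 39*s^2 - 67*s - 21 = 7*s^3 + 31*s^2 + 33*s + 9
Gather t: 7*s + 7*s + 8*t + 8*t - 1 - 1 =14*s + 16*t - 2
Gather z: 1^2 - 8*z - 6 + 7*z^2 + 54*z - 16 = 7*z^2 + 46*z - 21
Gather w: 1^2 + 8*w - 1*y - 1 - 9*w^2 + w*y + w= -9*w^2 + w*(y + 9) - y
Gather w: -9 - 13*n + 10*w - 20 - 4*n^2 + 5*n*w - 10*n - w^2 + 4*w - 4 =-4*n^2 - 23*n - w^2 + w*(5*n + 14) - 33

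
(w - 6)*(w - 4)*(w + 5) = w^3 - 5*w^2 - 26*w + 120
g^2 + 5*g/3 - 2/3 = (g - 1/3)*(g + 2)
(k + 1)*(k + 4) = k^2 + 5*k + 4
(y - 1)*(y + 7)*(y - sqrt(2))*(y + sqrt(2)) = y^4 + 6*y^3 - 9*y^2 - 12*y + 14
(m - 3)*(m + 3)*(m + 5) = m^3 + 5*m^2 - 9*m - 45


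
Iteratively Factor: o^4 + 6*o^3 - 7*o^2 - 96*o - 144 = (o + 3)*(o^3 + 3*o^2 - 16*o - 48) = (o + 3)^2*(o^2 - 16) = (o - 4)*(o + 3)^2*(o + 4)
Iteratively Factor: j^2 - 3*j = (j - 3)*(j)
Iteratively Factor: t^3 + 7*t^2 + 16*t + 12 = (t + 2)*(t^2 + 5*t + 6) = (t + 2)^2*(t + 3)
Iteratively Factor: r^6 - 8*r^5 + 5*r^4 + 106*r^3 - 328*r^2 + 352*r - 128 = (r - 1)*(r^5 - 7*r^4 - 2*r^3 + 104*r^2 - 224*r + 128) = (r - 4)*(r - 1)*(r^4 - 3*r^3 - 14*r^2 + 48*r - 32) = (r - 4)^2*(r - 1)*(r^3 + r^2 - 10*r + 8) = (r - 4)^2*(r - 2)*(r - 1)*(r^2 + 3*r - 4) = (r - 4)^2*(r - 2)*(r - 1)*(r + 4)*(r - 1)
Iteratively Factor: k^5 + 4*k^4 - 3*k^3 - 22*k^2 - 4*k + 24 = (k - 1)*(k^4 + 5*k^3 + 2*k^2 - 20*k - 24) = (k - 2)*(k - 1)*(k^3 + 7*k^2 + 16*k + 12) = (k - 2)*(k - 1)*(k + 2)*(k^2 + 5*k + 6) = (k - 2)*(k - 1)*(k + 2)^2*(k + 3)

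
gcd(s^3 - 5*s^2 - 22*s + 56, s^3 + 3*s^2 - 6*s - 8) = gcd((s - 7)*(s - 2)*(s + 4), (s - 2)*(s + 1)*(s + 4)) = s^2 + 2*s - 8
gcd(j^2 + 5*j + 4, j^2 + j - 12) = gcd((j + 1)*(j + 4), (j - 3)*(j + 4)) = j + 4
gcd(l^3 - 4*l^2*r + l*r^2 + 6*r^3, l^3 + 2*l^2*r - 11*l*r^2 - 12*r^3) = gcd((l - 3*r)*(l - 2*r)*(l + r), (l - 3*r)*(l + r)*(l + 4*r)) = -l^2 + 2*l*r + 3*r^2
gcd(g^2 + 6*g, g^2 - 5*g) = g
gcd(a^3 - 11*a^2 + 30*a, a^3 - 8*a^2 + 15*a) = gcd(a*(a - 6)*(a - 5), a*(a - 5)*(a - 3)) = a^2 - 5*a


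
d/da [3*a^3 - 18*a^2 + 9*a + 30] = 9*a^2 - 36*a + 9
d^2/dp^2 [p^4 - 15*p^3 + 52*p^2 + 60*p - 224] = 12*p^2 - 90*p + 104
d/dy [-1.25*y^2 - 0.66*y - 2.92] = -2.5*y - 0.66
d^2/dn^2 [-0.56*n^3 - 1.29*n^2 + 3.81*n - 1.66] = -3.36*n - 2.58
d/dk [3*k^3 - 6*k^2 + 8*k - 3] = 9*k^2 - 12*k + 8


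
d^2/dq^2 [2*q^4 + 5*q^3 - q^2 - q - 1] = 24*q^2 + 30*q - 2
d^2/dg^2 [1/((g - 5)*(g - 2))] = 2*((g - 5)^2 + (g - 5)*(g - 2) + (g - 2)^2)/((g - 5)^3*(g - 2)^3)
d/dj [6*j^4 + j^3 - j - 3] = 24*j^3 + 3*j^2 - 1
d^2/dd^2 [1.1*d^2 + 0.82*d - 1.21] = 2.20000000000000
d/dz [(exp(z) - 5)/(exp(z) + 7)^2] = (17 - exp(z))*exp(z)/(exp(z) + 7)^3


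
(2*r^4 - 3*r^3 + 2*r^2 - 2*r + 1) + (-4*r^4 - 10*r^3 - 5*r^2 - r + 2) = -2*r^4 - 13*r^3 - 3*r^2 - 3*r + 3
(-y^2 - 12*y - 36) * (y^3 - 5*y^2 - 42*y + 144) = -y^5 - 7*y^4 + 66*y^3 + 540*y^2 - 216*y - 5184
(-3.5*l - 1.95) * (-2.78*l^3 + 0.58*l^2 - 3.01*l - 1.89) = 9.73*l^4 + 3.391*l^3 + 9.404*l^2 + 12.4845*l + 3.6855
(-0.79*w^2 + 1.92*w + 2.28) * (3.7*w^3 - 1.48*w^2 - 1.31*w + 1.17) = -2.923*w^5 + 8.2732*w^4 + 6.6293*w^3 - 6.8139*w^2 - 0.7404*w + 2.6676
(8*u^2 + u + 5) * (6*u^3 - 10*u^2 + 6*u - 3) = 48*u^5 - 74*u^4 + 68*u^3 - 68*u^2 + 27*u - 15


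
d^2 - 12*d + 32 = (d - 8)*(d - 4)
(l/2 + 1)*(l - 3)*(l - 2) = l^3/2 - 3*l^2/2 - 2*l + 6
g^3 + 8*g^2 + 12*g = g*(g + 2)*(g + 6)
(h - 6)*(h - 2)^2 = h^3 - 10*h^2 + 28*h - 24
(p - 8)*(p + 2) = p^2 - 6*p - 16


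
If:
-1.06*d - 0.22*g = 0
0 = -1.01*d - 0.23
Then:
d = -0.23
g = 1.10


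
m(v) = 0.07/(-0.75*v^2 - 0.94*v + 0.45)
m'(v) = 0.07*(1.5*v + 0.94)/(-0.75*v^2 - 0.94*v + 0.45)^2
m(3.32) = -0.01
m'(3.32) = 0.00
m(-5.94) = -0.00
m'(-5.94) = -0.00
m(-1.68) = -0.80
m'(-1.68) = -14.41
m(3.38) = -0.01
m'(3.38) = 0.00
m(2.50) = -0.01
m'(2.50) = 0.01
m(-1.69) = -0.68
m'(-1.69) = -10.43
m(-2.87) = -0.02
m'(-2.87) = -0.03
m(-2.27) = -0.05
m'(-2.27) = -0.11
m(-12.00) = -0.00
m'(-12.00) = -0.00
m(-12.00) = -0.00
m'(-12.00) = -0.00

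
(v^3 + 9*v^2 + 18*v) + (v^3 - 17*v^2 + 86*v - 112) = 2*v^3 - 8*v^2 + 104*v - 112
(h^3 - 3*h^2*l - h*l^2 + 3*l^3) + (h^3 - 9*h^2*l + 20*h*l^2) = 2*h^3 - 12*h^2*l + 19*h*l^2 + 3*l^3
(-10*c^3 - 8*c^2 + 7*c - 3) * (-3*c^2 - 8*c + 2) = 30*c^5 + 104*c^4 + 23*c^3 - 63*c^2 + 38*c - 6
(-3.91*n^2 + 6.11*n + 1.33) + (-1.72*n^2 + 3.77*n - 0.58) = -5.63*n^2 + 9.88*n + 0.75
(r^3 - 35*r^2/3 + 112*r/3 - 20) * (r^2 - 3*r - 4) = r^5 - 44*r^4/3 + 205*r^3/3 - 256*r^2/3 - 268*r/3 + 80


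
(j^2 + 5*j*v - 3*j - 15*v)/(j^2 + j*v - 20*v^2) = (3 - j)/(-j + 4*v)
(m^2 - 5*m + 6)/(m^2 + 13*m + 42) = (m^2 - 5*m + 6)/(m^2 + 13*m + 42)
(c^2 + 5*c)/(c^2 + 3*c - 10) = c/(c - 2)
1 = 1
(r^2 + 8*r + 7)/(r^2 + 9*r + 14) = (r + 1)/(r + 2)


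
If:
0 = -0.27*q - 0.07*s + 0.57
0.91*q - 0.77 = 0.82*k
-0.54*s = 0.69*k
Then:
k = 2.22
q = 2.85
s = -2.84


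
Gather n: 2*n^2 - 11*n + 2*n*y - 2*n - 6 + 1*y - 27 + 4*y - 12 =2*n^2 + n*(2*y - 13) + 5*y - 45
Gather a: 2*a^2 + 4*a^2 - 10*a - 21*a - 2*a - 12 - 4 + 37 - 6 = 6*a^2 - 33*a + 15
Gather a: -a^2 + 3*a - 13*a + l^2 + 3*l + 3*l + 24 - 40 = -a^2 - 10*a + l^2 + 6*l - 16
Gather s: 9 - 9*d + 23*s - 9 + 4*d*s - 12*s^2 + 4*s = -9*d - 12*s^2 + s*(4*d + 27)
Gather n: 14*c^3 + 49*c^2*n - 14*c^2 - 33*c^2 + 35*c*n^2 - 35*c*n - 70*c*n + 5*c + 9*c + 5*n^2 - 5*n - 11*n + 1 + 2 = 14*c^3 - 47*c^2 + 14*c + n^2*(35*c + 5) + n*(49*c^2 - 105*c - 16) + 3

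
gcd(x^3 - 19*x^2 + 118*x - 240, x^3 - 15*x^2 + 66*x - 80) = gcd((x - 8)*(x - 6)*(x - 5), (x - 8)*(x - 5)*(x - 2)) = x^2 - 13*x + 40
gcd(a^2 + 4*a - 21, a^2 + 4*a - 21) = a^2 + 4*a - 21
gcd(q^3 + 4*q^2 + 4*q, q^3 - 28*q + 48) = 1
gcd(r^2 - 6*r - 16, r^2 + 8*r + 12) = r + 2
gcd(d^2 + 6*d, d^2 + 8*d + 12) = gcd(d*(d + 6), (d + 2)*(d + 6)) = d + 6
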